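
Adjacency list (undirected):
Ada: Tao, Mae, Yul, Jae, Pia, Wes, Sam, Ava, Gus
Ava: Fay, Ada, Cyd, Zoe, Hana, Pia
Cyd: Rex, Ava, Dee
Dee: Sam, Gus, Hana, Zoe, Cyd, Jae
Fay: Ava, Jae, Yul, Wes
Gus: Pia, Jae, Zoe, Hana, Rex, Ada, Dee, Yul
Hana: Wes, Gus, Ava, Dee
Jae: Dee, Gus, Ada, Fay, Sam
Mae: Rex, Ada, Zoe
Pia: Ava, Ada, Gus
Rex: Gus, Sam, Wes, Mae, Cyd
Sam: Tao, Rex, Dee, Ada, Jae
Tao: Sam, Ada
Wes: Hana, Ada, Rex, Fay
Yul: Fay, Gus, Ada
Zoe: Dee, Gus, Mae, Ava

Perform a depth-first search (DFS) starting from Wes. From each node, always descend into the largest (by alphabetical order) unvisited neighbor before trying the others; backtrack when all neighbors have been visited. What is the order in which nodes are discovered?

Wes → Rex → Sam → Tao → Ada → Yul → Gus → Zoe → Mae → Dee → Jae → Fay → Ava → Pia → Hana → Cyd

Visit Wes
Wes → Rex
Rex → Sam
Sam → Tao
Tao → Ada
Ada → Yul
Yul → Gus
Gus → Zoe
Zoe → Mae
Zoe → Dee
Dee → Jae
Jae → Fay
Fay → Ava
Ava → Pia
Ava → Hana
Ava → Cyd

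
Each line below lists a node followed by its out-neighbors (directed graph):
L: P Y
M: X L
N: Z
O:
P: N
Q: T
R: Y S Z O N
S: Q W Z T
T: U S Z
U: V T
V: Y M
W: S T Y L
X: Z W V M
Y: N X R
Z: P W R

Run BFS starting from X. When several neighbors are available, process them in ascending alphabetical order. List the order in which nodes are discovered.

X, M, V, W, Z, L, Y, S, T, P, R, N, Q, U, O

Visit X; enqueue M, V, W, Z → queue [M, V, W, Z]
Visit M; enqueue L → queue [V, W, Z, L]
Visit V; enqueue Y → queue [W, Z, L, Y]
Visit W; enqueue S, T → queue [Z, L, Y, S, T]
Visit Z; enqueue P, R → queue [L, Y, S, T, P, R]
Visit L → queue [Y, S, T, P, R]
Visit Y; enqueue N → queue [S, T, P, R, N]
Visit S; enqueue Q → queue [T, P, R, N, Q]
Visit T; enqueue U → queue [P, R, N, Q, U]
Visit P → queue [R, N, Q, U]
Visit R; enqueue O → queue [N, Q, U, O]
Visit N → queue [Q, U, O]
Visit Q → queue [U, O]
Visit U → queue [O]
Visit O → queue []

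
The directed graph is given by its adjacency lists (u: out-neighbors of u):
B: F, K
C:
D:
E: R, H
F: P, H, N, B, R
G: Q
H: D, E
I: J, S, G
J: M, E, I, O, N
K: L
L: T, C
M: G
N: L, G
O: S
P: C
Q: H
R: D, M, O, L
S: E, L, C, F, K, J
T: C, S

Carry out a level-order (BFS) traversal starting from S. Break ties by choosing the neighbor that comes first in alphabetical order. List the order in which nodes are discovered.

Visit S; enqueue C, E, F, J, K, L → queue [C, E, F, J, K, L]
Visit C → queue [E, F, J, K, L]
Visit E; enqueue H, R → queue [F, J, K, L, H, R]
Visit F; enqueue B, N, P → queue [J, K, L, H, R, B, N, P]
Visit J; enqueue I, M, O → queue [K, L, H, R, B, N, P, I, M, O]
Visit K → queue [L, H, R, B, N, P, I, M, O]
Visit L; enqueue T → queue [H, R, B, N, P, I, M, O, T]
Visit H; enqueue D → queue [R, B, N, P, I, M, O, T, D]
Visit R → queue [B, N, P, I, M, O, T, D]
Visit B → queue [N, P, I, M, O, T, D]
Visit N; enqueue G → queue [P, I, M, O, T, D, G]
Visit P → queue [I, M, O, T, D, G]
Visit I → queue [M, O, T, D, G]
Visit M → queue [O, T, D, G]
Visit O → queue [T, D, G]
Visit T → queue [D, G]
Visit D → queue [G]
Visit G; enqueue Q → queue [Q]
Visit Q → queue []

S, C, E, F, J, K, L, H, R, B, N, P, I, M, O, T, D, G, Q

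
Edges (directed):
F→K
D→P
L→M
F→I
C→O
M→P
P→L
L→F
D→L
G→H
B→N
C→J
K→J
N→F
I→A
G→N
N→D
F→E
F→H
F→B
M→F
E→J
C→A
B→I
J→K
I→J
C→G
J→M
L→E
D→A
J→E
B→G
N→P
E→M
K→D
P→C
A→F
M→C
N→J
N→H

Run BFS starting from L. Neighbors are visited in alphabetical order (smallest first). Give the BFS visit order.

L → E → F → M → J → B → H → I → K → C → P → G → N → A → D → O

Visit L; enqueue E, F, M → queue [E, F, M]
Visit E; enqueue J → queue [F, M, J]
Visit F; enqueue B, H, I, K → queue [M, J, B, H, I, K]
Visit M; enqueue C, P → queue [J, B, H, I, K, C, P]
Visit J → queue [B, H, I, K, C, P]
Visit B; enqueue G, N → queue [H, I, K, C, P, G, N]
Visit H → queue [I, K, C, P, G, N]
Visit I; enqueue A → queue [K, C, P, G, N, A]
Visit K; enqueue D → queue [C, P, G, N, A, D]
Visit C; enqueue O → queue [P, G, N, A, D, O]
Visit P → queue [G, N, A, D, O]
Visit G → queue [N, A, D, O]
Visit N → queue [A, D, O]
Visit A → queue [D, O]
Visit D → queue [O]
Visit O → queue []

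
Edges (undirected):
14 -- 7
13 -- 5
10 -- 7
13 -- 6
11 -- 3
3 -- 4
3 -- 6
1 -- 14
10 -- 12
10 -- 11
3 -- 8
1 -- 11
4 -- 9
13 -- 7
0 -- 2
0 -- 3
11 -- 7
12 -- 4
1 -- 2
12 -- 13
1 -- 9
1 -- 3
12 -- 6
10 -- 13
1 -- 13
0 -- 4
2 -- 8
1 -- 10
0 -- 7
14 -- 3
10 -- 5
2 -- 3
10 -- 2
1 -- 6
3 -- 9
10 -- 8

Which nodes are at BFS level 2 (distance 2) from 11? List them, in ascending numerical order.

Level 0: 11
Level 1: 1, 3, 7, 10
Level 2: 0, 2, 4, 5, 6, 8, 9, 12, 13, 14

0, 2, 4, 5, 6, 8, 9, 12, 13, 14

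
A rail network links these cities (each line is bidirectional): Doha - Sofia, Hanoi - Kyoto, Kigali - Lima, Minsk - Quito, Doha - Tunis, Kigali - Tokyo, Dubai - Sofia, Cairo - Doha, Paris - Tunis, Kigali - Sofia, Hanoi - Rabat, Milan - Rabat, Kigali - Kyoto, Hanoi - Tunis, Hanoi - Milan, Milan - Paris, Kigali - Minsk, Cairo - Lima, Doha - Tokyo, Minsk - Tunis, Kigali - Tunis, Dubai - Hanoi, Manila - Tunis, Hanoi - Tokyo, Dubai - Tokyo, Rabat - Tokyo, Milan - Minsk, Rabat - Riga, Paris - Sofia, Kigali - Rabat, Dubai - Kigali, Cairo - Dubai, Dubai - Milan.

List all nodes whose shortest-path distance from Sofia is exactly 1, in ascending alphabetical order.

Doha, Dubai, Kigali, Paris

Level 0: Sofia
Level 1: Doha, Dubai, Kigali, Paris
Level 2: Cairo, Hanoi, Kyoto, Lima, Milan, Minsk, Rabat, Tokyo, Tunis
Level 3: Manila, Quito, Riga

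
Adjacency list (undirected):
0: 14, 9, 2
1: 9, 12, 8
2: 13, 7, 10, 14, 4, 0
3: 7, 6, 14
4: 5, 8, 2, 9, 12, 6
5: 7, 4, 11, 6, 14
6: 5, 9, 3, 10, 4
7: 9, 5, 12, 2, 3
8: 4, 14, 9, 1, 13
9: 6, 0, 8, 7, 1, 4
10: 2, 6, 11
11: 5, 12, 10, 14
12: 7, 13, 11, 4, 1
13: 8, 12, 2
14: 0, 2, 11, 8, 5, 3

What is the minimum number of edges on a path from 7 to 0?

2

Level 0: 7
Level 1: 2, 3, 5, 9, 12
Level 2: 0, 1, 4, 6, 8, 10, 11, 13, 14
0 first appears at level 2.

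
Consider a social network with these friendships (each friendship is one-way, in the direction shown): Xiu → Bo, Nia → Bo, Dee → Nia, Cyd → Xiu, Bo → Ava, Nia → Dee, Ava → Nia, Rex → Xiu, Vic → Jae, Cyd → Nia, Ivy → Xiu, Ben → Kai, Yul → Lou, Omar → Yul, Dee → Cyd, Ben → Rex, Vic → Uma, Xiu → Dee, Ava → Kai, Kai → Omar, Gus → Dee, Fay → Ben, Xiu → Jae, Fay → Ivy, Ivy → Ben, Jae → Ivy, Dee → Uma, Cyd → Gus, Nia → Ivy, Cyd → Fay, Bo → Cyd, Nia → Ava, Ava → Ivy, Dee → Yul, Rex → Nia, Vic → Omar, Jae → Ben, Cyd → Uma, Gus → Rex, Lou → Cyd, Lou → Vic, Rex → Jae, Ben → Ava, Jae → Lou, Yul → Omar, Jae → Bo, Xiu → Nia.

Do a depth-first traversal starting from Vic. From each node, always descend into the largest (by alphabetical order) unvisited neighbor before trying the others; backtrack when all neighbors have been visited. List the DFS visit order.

Vic, Uma, Omar, Yul, Lou, Cyd, Xiu, Nia, Ivy, Ben, Rex, Jae, Bo, Ava, Kai, Dee, Gus, Fay

Visit Vic
Vic → Uma
Vic → Omar
Omar → Yul
Yul → Lou
Lou → Cyd
Cyd → Xiu
Xiu → Nia
Nia → Ivy
Ivy → Ben
Ben → Rex
Rex → Jae
Jae → Bo
Bo → Ava
Ava → Kai
Nia → Dee
Cyd → Gus
Cyd → Fay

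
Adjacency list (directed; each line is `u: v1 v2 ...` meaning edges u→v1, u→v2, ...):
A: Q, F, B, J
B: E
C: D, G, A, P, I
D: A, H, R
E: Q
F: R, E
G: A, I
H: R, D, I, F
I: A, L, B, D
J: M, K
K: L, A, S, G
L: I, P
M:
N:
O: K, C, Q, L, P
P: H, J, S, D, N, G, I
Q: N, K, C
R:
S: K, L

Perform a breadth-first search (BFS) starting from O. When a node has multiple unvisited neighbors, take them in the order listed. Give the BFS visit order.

O K C Q L P A S G D I N H J F B R M E

Visit O; enqueue K, C, Q, L, P → queue [K, C, Q, L, P]
Visit K; enqueue A, S, G → queue [C, Q, L, P, A, S, G]
Visit C; enqueue D, I → queue [Q, L, P, A, S, G, D, I]
Visit Q; enqueue N → queue [L, P, A, S, G, D, I, N]
Visit L → queue [P, A, S, G, D, I, N]
Visit P; enqueue H, J → queue [A, S, G, D, I, N, H, J]
Visit A; enqueue F, B → queue [S, G, D, I, N, H, J, F, B]
Visit S → queue [G, D, I, N, H, J, F, B]
Visit G → queue [D, I, N, H, J, F, B]
Visit D; enqueue R → queue [I, N, H, J, F, B, R]
Visit I → queue [N, H, J, F, B, R]
Visit N → queue [H, J, F, B, R]
Visit H → queue [J, F, B, R]
Visit J; enqueue M → queue [F, B, R, M]
Visit F; enqueue E → queue [B, R, M, E]
Visit B → queue [R, M, E]
Visit R → queue [M, E]
Visit M → queue [E]
Visit E → queue []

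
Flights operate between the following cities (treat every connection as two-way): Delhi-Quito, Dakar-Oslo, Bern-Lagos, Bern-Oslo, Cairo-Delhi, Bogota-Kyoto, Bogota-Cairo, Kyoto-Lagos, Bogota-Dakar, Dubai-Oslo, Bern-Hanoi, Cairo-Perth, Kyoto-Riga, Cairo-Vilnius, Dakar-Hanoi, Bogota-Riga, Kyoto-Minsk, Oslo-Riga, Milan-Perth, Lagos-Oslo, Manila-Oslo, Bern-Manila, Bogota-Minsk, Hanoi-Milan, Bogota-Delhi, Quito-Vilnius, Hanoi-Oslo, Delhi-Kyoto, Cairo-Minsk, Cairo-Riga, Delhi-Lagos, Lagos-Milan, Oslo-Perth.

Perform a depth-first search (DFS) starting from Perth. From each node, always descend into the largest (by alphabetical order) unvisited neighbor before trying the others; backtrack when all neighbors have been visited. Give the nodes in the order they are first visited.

Perth Oslo Riga Kyoto Minsk Cairo Vilnius Quito Delhi Lagos Milan Hanoi Dakar Bogota Bern Manila Dubai

Visit Perth
Perth → Oslo
Oslo → Riga
Riga → Kyoto
Kyoto → Minsk
Minsk → Cairo
Cairo → Vilnius
Vilnius → Quito
Quito → Delhi
Delhi → Lagos
Lagos → Milan
Milan → Hanoi
Hanoi → Dakar
Dakar → Bogota
Hanoi → Bern
Bern → Manila
Oslo → Dubai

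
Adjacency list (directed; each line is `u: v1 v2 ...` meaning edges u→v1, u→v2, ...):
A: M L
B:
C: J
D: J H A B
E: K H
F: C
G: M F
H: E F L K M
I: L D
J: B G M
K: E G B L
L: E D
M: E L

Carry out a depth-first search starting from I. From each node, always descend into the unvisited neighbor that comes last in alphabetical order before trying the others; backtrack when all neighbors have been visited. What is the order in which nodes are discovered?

I, L, E, K, G, M, F, C, J, B, H, D, A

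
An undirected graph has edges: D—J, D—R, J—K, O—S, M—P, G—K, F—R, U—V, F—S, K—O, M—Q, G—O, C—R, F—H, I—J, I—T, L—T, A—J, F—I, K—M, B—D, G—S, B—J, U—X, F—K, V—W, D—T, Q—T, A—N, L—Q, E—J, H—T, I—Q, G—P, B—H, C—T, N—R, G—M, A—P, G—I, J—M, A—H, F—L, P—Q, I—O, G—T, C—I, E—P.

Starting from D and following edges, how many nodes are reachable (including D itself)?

20

BFS from D visits: D, B, J, R, T, H, A, E, I, K, M, C, F, N, G, L, Q, P, O, S
Reachable nodes: 20 of 24 total.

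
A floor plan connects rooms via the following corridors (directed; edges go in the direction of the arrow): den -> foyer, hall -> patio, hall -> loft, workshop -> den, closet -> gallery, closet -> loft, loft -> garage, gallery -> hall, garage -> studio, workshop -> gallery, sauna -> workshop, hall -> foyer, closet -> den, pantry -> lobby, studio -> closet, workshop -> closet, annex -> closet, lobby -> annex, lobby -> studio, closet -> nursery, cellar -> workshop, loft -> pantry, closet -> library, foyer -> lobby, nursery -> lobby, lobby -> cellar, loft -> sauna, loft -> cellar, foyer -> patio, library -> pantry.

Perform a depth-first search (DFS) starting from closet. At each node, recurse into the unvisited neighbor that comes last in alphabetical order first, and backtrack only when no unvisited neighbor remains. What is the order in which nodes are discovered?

Visit closet
closet → nursery
nursery → lobby
lobby → studio
lobby → cellar
cellar → workshop
workshop → gallery
gallery → hall
hall → patio
hall → loft
loft → sauna
loft → pantry
loft → garage
hall → foyer
workshop → den
lobby → annex
closet → library

closet, nursery, lobby, studio, cellar, workshop, gallery, hall, patio, loft, sauna, pantry, garage, foyer, den, annex, library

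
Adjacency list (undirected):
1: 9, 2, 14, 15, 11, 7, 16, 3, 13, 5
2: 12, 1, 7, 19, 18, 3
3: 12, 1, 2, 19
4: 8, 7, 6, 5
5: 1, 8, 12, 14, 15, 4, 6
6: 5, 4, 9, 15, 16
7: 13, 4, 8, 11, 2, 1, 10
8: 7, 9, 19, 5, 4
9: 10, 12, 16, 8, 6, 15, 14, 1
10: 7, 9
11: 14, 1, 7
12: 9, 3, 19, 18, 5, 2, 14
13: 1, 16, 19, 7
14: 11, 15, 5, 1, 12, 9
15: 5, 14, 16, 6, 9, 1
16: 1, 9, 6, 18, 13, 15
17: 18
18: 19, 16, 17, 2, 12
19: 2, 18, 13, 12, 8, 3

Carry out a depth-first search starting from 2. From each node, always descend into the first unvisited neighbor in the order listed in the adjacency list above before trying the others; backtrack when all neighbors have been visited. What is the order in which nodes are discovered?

2 -> 12 -> 9 -> 10 -> 7 -> 13 -> 1 -> 14 -> 11 -> 15 -> 5 -> 8 -> 19 -> 18 -> 16 -> 6 -> 4 -> 17 -> 3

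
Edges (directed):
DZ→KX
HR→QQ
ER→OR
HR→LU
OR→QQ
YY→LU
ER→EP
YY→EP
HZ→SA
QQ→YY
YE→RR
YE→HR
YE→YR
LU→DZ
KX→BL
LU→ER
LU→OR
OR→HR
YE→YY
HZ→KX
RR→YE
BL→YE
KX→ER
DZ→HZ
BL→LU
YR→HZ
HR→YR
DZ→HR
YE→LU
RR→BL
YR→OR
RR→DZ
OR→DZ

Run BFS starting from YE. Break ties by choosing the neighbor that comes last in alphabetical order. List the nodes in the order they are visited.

YE → YY → YR → RR → LU → HR → EP → OR → HZ → DZ → BL → ER → QQ → SA → KX

Visit YE; enqueue YY, YR, RR, LU, HR → queue [YY, YR, RR, LU, HR]
Visit YY; enqueue EP → queue [YR, RR, LU, HR, EP]
Visit YR; enqueue OR, HZ → queue [RR, LU, HR, EP, OR, HZ]
Visit RR; enqueue DZ, BL → queue [LU, HR, EP, OR, HZ, DZ, BL]
Visit LU; enqueue ER → queue [HR, EP, OR, HZ, DZ, BL, ER]
Visit HR; enqueue QQ → queue [EP, OR, HZ, DZ, BL, ER, QQ]
Visit EP → queue [OR, HZ, DZ, BL, ER, QQ]
Visit OR → queue [HZ, DZ, BL, ER, QQ]
Visit HZ; enqueue SA, KX → queue [DZ, BL, ER, QQ, SA, KX]
Visit DZ → queue [BL, ER, QQ, SA, KX]
Visit BL → queue [ER, QQ, SA, KX]
Visit ER → queue [QQ, SA, KX]
Visit QQ → queue [SA, KX]
Visit SA → queue [KX]
Visit KX → queue []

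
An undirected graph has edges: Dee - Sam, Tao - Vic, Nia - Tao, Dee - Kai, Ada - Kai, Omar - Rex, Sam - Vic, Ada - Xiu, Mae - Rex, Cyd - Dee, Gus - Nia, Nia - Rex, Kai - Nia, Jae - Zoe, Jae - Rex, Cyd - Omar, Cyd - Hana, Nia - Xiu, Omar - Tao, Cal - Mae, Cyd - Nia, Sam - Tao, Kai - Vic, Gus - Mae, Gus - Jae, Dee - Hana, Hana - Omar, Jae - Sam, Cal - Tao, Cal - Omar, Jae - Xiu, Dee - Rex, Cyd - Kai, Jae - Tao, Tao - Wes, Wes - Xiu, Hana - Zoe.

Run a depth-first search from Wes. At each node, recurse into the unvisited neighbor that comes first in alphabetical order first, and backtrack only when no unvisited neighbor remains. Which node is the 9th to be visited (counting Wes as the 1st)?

Cyd

Visit Wes
Wes → Tao
Tao → Cal
Cal → Mae
Mae → Gus
Gus → Jae
Jae → Rex
Rex → Dee
Dee → Cyd
Cyd → Hana
Hana → Omar
Hana → Zoe
Cyd → Kai
Kai → Ada
Ada → Xiu
Xiu → Nia
Kai → Vic
Vic → Sam

Visit order: Wes, Tao, Cal, Mae, Gus, Jae, Rex, Dee, Cyd, Hana, Omar, Zoe, Kai, Ada, Xiu, Nia, Vic, Sam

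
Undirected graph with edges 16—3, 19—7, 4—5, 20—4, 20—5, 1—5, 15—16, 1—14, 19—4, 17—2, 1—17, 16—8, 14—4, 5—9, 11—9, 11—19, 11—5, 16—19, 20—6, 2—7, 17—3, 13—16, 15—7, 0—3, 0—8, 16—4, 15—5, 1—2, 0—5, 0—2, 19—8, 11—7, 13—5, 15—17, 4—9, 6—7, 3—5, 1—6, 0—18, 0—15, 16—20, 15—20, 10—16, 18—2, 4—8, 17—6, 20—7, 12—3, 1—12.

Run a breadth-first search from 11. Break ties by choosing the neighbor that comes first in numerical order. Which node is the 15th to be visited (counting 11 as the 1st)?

Visit 11; enqueue 5, 7, 9, 19 → queue [5, 7, 9, 19]
Visit 5; enqueue 0, 1, 3, 4, 13, 15, 20 → queue [7, 9, 19, 0, 1, 3, 4, 13, 15, 20]
Visit 7; enqueue 2, 6 → queue [9, 19, 0, 1, 3, 4, 13, 15, 20, 2, 6]
Visit 9 → queue [19, 0, 1, 3, 4, 13, 15, 20, 2, 6]
Visit 19; enqueue 8, 16 → queue [0, 1, 3, 4, 13, 15, 20, 2, 6, 8, 16]
Visit 0; enqueue 18 → queue [1, 3, 4, 13, 15, 20, 2, 6, 8, 16, 18]
Visit 1; enqueue 12, 14, 17 → queue [3, 4, 13, 15, 20, 2, 6, 8, 16, 18, 12, 14, 17]
Visit 3 → queue [4, 13, 15, 20, 2, 6, 8, 16, 18, 12, 14, 17]
Visit 4 → queue [13, 15, 20, 2, 6, 8, 16, 18, 12, 14, 17]
Visit 13 → queue [15, 20, 2, 6, 8, 16, 18, 12, 14, 17]
Visit 15 → queue [20, 2, 6, 8, 16, 18, 12, 14, 17]
Visit 20 → queue [2, 6, 8, 16, 18, 12, 14, 17]
Visit 2 → queue [6, 8, 16, 18, 12, 14, 17]
Visit 6 → queue [8, 16, 18, 12, 14, 17]
Visit 8 → queue [16, 18, 12, 14, 17]
Visit 16; enqueue 10 → queue [18, 12, 14, 17, 10]
Visit 18 → queue [12, 14, 17, 10]
Visit 12 → queue [14, 17, 10]
Visit 14 → queue [17, 10]
Visit 17 → queue [10]
Visit 10 → queue []

Visit order: 11, 5, 7, 9, 19, 0, 1, 3, 4, 13, 15, 20, 2, 6, 8, 16, 18, 12, 14, 17, 10

8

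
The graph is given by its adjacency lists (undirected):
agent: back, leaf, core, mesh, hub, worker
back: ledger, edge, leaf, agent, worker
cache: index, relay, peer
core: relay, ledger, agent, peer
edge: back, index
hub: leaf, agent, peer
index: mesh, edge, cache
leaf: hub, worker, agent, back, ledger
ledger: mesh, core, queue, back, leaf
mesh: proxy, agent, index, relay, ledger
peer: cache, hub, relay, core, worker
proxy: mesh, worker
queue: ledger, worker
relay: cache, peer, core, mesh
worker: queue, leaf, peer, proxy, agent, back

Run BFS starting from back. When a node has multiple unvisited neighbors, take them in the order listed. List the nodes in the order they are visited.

Visit back; enqueue ledger, edge, leaf, agent, worker → queue [ledger, edge, leaf, agent, worker]
Visit ledger; enqueue mesh, core, queue → queue [edge, leaf, agent, worker, mesh, core, queue]
Visit edge; enqueue index → queue [leaf, agent, worker, mesh, core, queue, index]
Visit leaf; enqueue hub → queue [agent, worker, mesh, core, queue, index, hub]
Visit agent → queue [worker, mesh, core, queue, index, hub]
Visit worker; enqueue peer, proxy → queue [mesh, core, queue, index, hub, peer, proxy]
Visit mesh; enqueue relay → queue [core, queue, index, hub, peer, proxy, relay]
Visit core → queue [queue, index, hub, peer, proxy, relay]
Visit queue → queue [index, hub, peer, proxy, relay]
Visit index; enqueue cache → queue [hub, peer, proxy, relay, cache]
Visit hub → queue [peer, proxy, relay, cache]
Visit peer → queue [proxy, relay, cache]
Visit proxy → queue [relay, cache]
Visit relay → queue [cache]
Visit cache → queue []

back ledger edge leaf agent worker mesh core queue index hub peer proxy relay cache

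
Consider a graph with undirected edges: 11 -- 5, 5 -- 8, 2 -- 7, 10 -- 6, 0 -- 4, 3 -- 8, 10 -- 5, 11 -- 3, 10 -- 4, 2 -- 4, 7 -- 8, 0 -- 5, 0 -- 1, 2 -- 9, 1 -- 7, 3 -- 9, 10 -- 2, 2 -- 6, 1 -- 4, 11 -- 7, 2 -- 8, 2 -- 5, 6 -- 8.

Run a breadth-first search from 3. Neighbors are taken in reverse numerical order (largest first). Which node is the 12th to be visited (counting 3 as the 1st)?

4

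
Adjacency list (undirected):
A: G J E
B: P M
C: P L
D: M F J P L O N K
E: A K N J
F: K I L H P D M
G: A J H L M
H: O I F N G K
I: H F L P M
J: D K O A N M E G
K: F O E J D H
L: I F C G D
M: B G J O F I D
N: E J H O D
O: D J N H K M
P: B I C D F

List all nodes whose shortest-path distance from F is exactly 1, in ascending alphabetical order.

D, H, I, K, L, M, P

Level 0: F
Level 1: D, H, I, K, L, M, P
Level 2: B, C, E, G, J, N, O
Level 3: A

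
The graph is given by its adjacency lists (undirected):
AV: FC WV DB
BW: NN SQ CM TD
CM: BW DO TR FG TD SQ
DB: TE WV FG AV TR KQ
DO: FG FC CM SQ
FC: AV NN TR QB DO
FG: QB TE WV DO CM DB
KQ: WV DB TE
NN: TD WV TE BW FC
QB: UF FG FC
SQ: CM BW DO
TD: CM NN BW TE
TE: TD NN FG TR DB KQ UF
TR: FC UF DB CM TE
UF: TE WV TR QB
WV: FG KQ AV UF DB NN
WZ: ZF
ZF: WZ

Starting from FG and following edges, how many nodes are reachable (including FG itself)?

16

BFS from FG visits: FG, CM, DB, DO, QB, TE, WV, BW, SQ, TD, TR, AV, KQ, FC, UF, NN
Reachable nodes: 16 of 18 total.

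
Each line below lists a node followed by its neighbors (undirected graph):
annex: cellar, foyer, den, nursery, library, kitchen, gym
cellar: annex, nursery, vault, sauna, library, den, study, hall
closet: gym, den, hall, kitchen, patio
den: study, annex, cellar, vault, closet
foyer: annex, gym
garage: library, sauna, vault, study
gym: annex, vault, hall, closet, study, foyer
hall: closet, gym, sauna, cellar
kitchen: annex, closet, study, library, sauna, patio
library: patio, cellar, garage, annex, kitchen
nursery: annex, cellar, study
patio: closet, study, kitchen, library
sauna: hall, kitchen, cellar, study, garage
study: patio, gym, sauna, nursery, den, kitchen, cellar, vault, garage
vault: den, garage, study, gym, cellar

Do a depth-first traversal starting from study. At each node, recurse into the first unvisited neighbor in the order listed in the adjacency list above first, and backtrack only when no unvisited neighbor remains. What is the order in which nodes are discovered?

Visit study
study → patio
patio → closet
closet → gym
gym → annex
annex → cellar
cellar → nursery
cellar → vault
vault → den
vault → garage
garage → library
library → kitchen
kitchen → sauna
sauna → hall
annex → foyer

study, patio, closet, gym, annex, cellar, nursery, vault, den, garage, library, kitchen, sauna, hall, foyer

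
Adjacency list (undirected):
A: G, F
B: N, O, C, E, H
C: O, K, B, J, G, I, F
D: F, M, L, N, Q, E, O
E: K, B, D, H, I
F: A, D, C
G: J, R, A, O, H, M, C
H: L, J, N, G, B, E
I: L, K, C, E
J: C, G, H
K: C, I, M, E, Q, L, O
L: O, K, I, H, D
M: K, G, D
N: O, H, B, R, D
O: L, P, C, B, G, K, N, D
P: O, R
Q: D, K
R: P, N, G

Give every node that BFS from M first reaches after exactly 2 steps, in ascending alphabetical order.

A, C, E, F, H, I, J, L, N, O, Q, R

Level 0: M
Level 1: D, G, K
Level 2: A, C, E, F, H, I, J, L, N, O, Q, R
Level 3: B, P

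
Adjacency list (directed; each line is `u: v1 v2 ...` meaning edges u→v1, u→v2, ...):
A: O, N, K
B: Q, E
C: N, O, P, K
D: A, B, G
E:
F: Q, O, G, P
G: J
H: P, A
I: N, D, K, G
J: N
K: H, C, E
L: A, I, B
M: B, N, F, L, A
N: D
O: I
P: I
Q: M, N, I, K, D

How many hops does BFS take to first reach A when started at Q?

2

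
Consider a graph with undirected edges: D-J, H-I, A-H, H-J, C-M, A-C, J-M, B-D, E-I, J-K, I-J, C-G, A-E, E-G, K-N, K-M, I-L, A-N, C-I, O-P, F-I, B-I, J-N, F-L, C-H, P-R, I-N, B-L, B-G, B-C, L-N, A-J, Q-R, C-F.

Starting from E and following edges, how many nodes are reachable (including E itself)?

BFS from E visits: E, A, G, I, C, H, J, N, B, F, L, M, D, K
Reachable nodes: 14 of 18 total.

14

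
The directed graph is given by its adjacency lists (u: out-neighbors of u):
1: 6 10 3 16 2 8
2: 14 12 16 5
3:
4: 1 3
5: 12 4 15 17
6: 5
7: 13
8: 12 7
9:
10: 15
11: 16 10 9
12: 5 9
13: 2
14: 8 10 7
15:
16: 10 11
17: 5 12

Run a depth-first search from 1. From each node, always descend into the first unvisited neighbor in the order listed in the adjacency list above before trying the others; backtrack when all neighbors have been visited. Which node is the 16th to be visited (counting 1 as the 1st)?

7

Visit 1
1 → 6
6 → 5
5 → 12
12 → 9
5 → 4
4 → 3
5 → 15
5 → 17
1 → 10
1 → 16
16 → 11
1 → 2
2 → 14
14 → 8
8 → 7
7 → 13

Visit order: 1, 6, 5, 12, 9, 4, 3, 15, 17, 10, 16, 11, 2, 14, 8, 7, 13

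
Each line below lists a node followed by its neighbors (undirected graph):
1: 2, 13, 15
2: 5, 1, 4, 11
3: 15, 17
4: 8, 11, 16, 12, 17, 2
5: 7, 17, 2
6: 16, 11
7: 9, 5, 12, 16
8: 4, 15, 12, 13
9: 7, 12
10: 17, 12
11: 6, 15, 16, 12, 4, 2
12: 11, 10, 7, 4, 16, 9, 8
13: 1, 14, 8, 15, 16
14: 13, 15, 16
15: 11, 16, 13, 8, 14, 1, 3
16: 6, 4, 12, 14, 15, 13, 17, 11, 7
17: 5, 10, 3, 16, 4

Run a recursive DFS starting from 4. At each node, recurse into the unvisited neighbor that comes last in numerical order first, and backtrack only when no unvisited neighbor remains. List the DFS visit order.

4 → 17 → 16 → 15 → 14 → 13 → 8 → 12 → 11 → 6 → 2 → 5 → 7 → 9 → 1 → 10 → 3

Visit 4
4 → 17
17 → 16
16 → 15
15 → 14
14 → 13
13 → 8
8 → 12
12 → 11
11 → 6
11 → 2
2 → 5
5 → 7
7 → 9
2 → 1
12 → 10
15 → 3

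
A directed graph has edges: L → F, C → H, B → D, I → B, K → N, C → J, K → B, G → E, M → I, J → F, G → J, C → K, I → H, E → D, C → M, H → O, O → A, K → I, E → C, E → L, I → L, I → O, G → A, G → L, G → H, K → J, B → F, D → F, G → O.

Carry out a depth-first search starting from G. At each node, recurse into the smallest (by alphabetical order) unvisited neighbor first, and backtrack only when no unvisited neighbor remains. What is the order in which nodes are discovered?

Visit G
G → A
G → E
E → C
C → H
H → O
C → J
J → F
C → K
K → B
B → D
K → I
I → L
K → N
C → M

G → A → E → C → H → O → J → F → K → B → D → I → L → N → M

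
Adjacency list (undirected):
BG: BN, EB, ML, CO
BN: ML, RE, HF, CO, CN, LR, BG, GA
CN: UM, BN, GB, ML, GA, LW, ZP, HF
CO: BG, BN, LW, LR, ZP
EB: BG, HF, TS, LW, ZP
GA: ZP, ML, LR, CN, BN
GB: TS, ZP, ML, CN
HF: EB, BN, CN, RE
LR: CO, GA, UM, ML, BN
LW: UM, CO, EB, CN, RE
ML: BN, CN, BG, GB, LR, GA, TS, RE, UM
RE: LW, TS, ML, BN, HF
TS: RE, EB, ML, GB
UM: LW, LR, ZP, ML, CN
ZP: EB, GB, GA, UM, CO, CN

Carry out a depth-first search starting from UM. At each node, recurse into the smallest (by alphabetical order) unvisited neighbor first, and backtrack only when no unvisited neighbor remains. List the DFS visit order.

UM CN BN BG CO LR GA ML GB TS EB HF RE LW ZP

Visit UM
UM → CN
CN → BN
BN → BG
BG → CO
CO → LR
LR → GA
GA → ML
ML → GB
GB → TS
TS → EB
EB → HF
HF → RE
RE → LW
EB → ZP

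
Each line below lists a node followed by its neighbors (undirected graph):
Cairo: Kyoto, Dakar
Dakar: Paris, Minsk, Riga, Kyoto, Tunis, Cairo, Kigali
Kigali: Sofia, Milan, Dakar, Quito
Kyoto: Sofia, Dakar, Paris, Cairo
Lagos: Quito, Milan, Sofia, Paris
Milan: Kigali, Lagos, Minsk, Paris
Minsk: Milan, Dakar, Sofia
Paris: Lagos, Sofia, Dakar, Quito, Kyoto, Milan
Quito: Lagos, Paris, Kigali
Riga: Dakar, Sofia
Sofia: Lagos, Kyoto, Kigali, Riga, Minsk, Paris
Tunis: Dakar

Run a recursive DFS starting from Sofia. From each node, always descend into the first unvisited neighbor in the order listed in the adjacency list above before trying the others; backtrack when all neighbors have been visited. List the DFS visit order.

Sofia → Lagos → Quito → Paris → Dakar → Minsk → Milan → Kigali → Riga → Kyoto → Cairo → Tunis

Visit Sofia
Sofia → Lagos
Lagos → Quito
Quito → Paris
Paris → Dakar
Dakar → Minsk
Minsk → Milan
Milan → Kigali
Dakar → Riga
Dakar → Kyoto
Kyoto → Cairo
Dakar → Tunis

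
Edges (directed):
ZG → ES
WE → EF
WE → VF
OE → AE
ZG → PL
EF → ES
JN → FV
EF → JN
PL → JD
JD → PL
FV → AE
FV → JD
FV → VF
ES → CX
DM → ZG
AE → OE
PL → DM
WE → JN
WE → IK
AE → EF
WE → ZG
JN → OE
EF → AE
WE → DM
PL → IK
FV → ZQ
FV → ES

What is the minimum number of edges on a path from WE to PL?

2

Level 0: WE
Level 1: DM, EF, IK, JN, VF, ZG
Level 2: AE, ES, FV, OE, PL
Level 3: CX, JD, ZQ
PL first appears at level 2.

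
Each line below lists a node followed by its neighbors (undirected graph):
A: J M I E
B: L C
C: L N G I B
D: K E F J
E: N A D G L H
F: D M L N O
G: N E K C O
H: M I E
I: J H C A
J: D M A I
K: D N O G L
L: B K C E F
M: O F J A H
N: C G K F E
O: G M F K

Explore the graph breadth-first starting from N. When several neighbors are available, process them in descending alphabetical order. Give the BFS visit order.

Visit N; enqueue K, G, F, E, C → queue [K, G, F, E, C]
Visit K; enqueue O, L, D → queue [G, F, E, C, O, L, D]
Visit G → queue [F, E, C, O, L, D]
Visit F; enqueue M → queue [E, C, O, L, D, M]
Visit E; enqueue H, A → queue [C, O, L, D, M, H, A]
Visit C; enqueue I, B → queue [O, L, D, M, H, A, I, B]
Visit O → queue [L, D, M, H, A, I, B]
Visit L → queue [D, M, H, A, I, B]
Visit D; enqueue J → queue [M, H, A, I, B, J]
Visit M → queue [H, A, I, B, J]
Visit H → queue [A, I, B, J]
Visit A → queue [I, B, J]
Visit I → queue [B, J]
Visit B → queue [J]
Visit J → queue []

N, K, G, F, E, C, O, L, D, M, H, A, I, B, J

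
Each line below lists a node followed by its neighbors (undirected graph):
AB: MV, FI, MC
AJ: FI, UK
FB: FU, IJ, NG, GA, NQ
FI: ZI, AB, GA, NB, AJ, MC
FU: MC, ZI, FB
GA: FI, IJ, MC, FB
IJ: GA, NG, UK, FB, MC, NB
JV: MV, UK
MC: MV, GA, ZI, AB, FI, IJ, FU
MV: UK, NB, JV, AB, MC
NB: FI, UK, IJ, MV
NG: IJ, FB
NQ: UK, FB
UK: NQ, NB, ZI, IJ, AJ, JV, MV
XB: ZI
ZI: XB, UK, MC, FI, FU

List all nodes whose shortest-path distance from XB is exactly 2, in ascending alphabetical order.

Level 0: XB
Level 1: ZI
Level 2: FI, FU, MC, UK
Level 3: AB, AJ, FB, GA, IJ, JV, MV, NB, NQ
Level 4: NG

FI, FU, MC, UK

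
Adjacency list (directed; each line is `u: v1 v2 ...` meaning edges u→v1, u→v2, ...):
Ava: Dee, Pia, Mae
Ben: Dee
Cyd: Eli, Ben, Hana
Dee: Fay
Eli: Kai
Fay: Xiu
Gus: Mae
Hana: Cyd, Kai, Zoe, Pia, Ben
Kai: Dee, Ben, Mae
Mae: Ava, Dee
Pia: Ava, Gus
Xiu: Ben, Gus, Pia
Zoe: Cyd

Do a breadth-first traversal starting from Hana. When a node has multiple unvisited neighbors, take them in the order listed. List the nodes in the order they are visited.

Visit Hana; enqueue Cyd, Kai, Zoe, Pia, Ben → queue [Cyd, Kai, Zoe, Pia, Ben]
Visit Cyd; enqueue Eli → queue [Kai, Zoe, Pia, Ben, Eli]
Visit Kai; enqueue Dee, Mae → queue [Zoe, Pia, Ben, Eli, Dee, Mae]
Visit Zoe → queue [Pia, Ben, Eli, Dee, Mae]
Visit Pia; enqueue Ava, Gus → queue [Ben, Eli, Dee, Mae, Ava, Gus]
Visit Ben → queue [Eli, Dee, Mae, Ava, Gus]
Visit Eli → queue [Dee, Mae, Ava, Gus]
Visit Dee; enqueue Fay → queue [Mae, Ava, Gus, Fay]
Visit Mae → queue [Ava, Gus, Fay]
Visit Ava → queue [Gus, Fay]
Visit Gus → queue [Fay]
Visit Fay; enqueue Xiu → queue [Xiu]
Visit Xiu → queue []

Hana -> Cyd -> Kai -> Zoe -> Pia -> Ben -> Eli -> Dee -> Mae -> Ava -> Gus -> Fay -> Xiu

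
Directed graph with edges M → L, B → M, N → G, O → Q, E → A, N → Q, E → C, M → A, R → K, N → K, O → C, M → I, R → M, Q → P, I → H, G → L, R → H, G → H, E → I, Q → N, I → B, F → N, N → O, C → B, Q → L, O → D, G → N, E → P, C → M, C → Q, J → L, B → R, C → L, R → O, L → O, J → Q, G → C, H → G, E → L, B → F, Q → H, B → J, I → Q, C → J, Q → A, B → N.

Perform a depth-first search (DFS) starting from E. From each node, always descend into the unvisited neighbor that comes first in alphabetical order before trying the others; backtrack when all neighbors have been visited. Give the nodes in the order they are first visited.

E -> A -> C -> B -> F -> N -> G -> H -> L -> O -> D -> Q -> P -> K -> J -> M -> I -> R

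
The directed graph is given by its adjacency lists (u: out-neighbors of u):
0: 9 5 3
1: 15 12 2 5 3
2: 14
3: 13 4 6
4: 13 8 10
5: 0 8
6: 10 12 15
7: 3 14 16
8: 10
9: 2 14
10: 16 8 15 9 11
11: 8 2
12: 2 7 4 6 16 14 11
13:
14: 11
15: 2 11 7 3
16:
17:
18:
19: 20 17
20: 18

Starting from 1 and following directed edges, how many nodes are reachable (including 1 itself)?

17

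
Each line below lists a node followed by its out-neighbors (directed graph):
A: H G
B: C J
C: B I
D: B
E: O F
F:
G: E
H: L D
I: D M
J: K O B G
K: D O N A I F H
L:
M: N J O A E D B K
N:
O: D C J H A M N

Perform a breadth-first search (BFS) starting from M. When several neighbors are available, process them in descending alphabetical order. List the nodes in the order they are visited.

Visit M; enqueue O, N, K, J, E, D, B, A → queue [O, N, K, J, E, D, B, A]
Visit O; enqueue H, C → queue [N, K, J, E, D, B, A, H, C]
Visit N → queue [K, J, E, D, B, A, H, C]
Visit K; enqueue I, F → queue [J, E, D, B, A, H, C, I, F]
Visit J; enqueue G → queue [E, D, B, A, H, C, I, F, G]
Visit E → queue [D, B, A, H, C, I, F, G]
Visit D → queue [B, A, H, C, I, F, G]
Visit B → queue [A, H, C, I, F, G]
Visit A → queue [H, C, I, F, G]
Visit H; enqueue L → queue [C, I, F, G, L]
Visit C → queue [I, F, G, L]
Visit I → queue [F, G, L]
Visit F → queue [G, L]
Visit G → queue [L]
Visit L → queue []

M O N K J E D B A H C I F G L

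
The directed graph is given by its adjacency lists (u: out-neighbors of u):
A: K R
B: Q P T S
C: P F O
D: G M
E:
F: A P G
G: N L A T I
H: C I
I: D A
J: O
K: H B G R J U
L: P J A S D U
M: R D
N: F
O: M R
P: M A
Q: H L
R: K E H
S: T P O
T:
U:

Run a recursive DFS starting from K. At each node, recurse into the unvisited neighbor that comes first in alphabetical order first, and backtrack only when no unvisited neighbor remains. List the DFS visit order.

Visit K
K → B
B → P
P → A
A → R
R → E
R → H
H → C
C → F
F → G
G → I
I → D
D → M
G → L
L → J
J → O
L → S
S → T
L → U
G → N
B → Q

K, B, P, A, R, E, H, C, F, G, I, D, M, L, J, O, S, T, U, N, Q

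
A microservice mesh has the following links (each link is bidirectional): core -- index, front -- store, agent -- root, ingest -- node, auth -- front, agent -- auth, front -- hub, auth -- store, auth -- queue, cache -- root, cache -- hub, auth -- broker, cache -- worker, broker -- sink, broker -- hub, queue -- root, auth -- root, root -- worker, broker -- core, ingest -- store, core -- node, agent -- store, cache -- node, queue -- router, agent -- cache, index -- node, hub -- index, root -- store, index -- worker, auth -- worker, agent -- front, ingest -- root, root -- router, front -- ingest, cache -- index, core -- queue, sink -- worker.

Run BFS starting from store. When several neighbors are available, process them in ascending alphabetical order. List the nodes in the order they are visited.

Visit store; enqueue agent, auth, front, ingest, root → queue [agent, auth, front, ingest, root]
Visit agent; enqueue cache → queue [auth, front, ingest, root, cache]
Visit auth; enqueue broker, queue, worker → queue [front, ingest, root, cache, broker, queue, worker]
Visit front; enqueue hub → queue [ingest, root, cache, broker, queue, worker, hub]
Visit ingest; enqueue node → queue [root, cache, broker, queue, worker, hub, node]
Visit root; enqueue router → queue [cache, broker, queue, worker, hub, node, router]
Visit cache; enqueue index → queue [broker, queue, worker, hub, node, router, index]
Visit broker; enqueue core, sink → queue [queue, worker, hub, node, router, index, core, sink]
Visit queue → queue [worker, hub, node, router, index, core, sink]
Visit worker → queue [hub, node, router, index, core, sink]
Visit hub → queue [node, router, index, core, sink]
Visit node → queue [router, index, core, sink]
Visit router → queue [index, core, sink]
Visit index → queue [core, sink]
Visit core → queue [sink]
Visit sink → queue []

store, agent, auth, front, ingest, root, cache, broker, queue, worker, hub, node, router, index, core, sink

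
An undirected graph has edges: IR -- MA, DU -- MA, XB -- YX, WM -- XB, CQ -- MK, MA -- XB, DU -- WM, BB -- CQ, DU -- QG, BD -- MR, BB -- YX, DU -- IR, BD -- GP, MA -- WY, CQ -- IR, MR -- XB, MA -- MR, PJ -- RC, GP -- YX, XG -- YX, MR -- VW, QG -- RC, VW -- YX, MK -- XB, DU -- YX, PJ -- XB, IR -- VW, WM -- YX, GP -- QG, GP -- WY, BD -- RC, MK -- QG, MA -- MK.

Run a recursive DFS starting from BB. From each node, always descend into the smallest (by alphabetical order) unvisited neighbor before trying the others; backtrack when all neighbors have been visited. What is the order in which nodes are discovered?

BB, CQ, IR, DU, MA, MK, QG, GP, BD, MR, VW, YX, WM, XB, PJ, RC, XG, WY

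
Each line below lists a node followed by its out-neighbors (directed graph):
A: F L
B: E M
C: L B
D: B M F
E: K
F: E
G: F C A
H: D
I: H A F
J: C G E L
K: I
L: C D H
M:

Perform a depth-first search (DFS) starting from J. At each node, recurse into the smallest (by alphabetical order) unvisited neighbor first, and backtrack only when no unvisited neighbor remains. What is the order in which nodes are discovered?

Visit J
J → C
C → B
B → E
E → K
K → I
I → A
A → F
A → L
L → D
D → M
L → H
J → G

J, C, B, E, K, I, A, F, L, D, M, H, G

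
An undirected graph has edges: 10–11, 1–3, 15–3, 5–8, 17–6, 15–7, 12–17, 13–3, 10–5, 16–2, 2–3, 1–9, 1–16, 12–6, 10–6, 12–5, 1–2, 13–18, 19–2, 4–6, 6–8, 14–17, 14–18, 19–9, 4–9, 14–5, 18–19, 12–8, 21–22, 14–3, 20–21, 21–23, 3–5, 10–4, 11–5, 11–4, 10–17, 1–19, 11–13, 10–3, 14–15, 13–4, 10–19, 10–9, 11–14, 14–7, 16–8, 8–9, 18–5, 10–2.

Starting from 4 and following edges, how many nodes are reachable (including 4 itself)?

BFS from 4 visits: 4, 13, 11, 10, 9, 6, 18, 3, 14, 5, 19, 17, 2, 8, 1, 12, 15, 7, 16
Reachable nodes: 19 of 23 total.

19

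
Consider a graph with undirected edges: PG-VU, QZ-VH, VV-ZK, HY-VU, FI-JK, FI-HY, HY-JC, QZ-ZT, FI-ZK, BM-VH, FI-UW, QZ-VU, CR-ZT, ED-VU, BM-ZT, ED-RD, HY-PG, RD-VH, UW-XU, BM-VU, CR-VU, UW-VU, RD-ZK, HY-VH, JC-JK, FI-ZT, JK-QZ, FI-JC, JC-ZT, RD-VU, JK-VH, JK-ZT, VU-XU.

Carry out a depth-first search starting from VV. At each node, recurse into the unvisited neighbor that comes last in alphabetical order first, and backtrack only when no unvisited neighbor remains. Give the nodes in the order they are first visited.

Visit VV
VV → ZK
ZK → RD
RD → VU
VU → XU
XU → UW
UW → FI
FI → ZT
ZT → QZ
QZ → VH
VH → JK
JK → JC
JC → HY
HY → PG
VH → BM
ZT → CR
VU → ED

VV → ZK → RD → VU → XU → UW → FI → ZT → QZ → VH → JK → JC → HY → PG → BM → CR → ED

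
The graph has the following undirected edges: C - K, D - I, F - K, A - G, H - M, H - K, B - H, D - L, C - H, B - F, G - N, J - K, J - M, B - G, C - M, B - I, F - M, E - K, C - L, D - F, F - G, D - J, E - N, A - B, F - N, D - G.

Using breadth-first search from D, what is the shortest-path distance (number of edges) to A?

2

Level 0: D
Level 1: F, G, I, J, L
Level 2: A, B, C, K, M, N
Level 3: E, H
A first appears at level 2.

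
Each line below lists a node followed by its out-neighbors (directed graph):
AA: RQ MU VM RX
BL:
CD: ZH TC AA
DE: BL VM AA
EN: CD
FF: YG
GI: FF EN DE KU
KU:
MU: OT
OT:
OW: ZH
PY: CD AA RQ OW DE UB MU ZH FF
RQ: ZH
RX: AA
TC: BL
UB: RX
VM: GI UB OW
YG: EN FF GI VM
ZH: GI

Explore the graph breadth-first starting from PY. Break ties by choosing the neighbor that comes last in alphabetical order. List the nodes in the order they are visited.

PY -> ZH -> UB -> RQ -> OW -> MU -> FF -> DE -> CD -> AA -> GI -> RX -> OT -> YG -> VM -> BL -> TC -> KU -> EN

Visit PY; enqueue ZH, UB, RQ, OW, MU, FF, DE, CD, AA → queue [ZH, UB, RQ, OW, MU, FF, DE, CD, AA]
Visit ZH; enqueue GI → queue [UB, RQ, OW, MU, FF, DE, CD, AA, GI]
Visit UB; enqueue RX → queue [RQ, OW, MU, FF, DE, CD, AA, GI, RX]
Visit RQ → queue [OW, MU, FF, DE, CD, AA, GI, RX]
Visit OW → queue [MU, FF, DE, CD, AA, GI, RX]
Visit MU; enqueue OT → queue [FF, DE, CD, AA, GI, RX, OT]
Visit FF; enqueue YG → queue [DE, CD, AA, GI, RX, OT, YG]
Visit DE; enqueue VM, BL → queue [CD, AA, GI, RX, OT, YG, VM, BL]
Visit CD; enqueue TC → queue [AA, GI, RX, OT, YG, VM, BL, TC]
Visit AA → queue [GI, RX, OT, YG, VM, BL, TC]
Visit GI; enqueue KU, EN → queue [RX, OT, YG, VM, BL, TC, KU, EN]
Visit RX → queue [OT, YG, VM, BL, TC, KU, EN]
Visit OT → queue [YG, VM, BL, TC, KU, EN]
Visit YG → queue [VM, BL, TC, KU, EN]
Visit VM → queue [BL, TC, KU, EN]
Visit BL → queue [TC, KU, EN]
Visit TC → queue [KU, EN]
Visit KU → queue [EN]
Visit EN → queue []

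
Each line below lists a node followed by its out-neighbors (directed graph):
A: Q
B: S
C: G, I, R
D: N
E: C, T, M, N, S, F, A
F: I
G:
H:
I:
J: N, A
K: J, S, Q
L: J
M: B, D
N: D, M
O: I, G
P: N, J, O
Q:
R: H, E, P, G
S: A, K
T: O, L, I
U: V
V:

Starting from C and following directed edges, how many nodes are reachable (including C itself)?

20

BFS from C visits: C, G, I, R, H, E, P, T, M, N, S, F, A, J, O, L, B, D, K, Q
Reachable nodes: 20 of 22 total.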